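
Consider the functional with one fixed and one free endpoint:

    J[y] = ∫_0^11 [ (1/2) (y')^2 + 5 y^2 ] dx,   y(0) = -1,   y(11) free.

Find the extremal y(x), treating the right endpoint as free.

The Lagrangian L = (1/2) (y')^2 + 5 y^2 gives
    ∂L/∂y = 10 y,   ∂L/∂y' = y'.
Euler-Lagrange: y'' − 10 y = 0.
With k = sqrt(10), the general solution is
    y(x) = A cosh(sqrt(10) x) + B sinh(sqrt(10) x).
Fixed left endpoint y(0) = -1 ⇒ A = -1.
The right endpoint x = 11 is free, so the natural (transversality) condition is ∂L/∂y' |_{x=11} = 0, i.e. y'(11) = 0.
Compute y'(x) = A k sinh(k x) + B k cosh(k x), so
    y'(11) = A k sinh(k·11) + B k cosh(k·11) = 0
    ⇒ B = −A tanh(k·11) = tanh(sqrt(10)·11).
Therefore the extremal is
    y(x) = −cosh(sqrt(10) x) + tanh(sqrt(10)·11) sinh(sqrt(10) x).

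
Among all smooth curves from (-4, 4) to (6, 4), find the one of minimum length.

Arc-length functional: J[y] = ∫ sqrt(1 + (y')^2) dx.
Lagrangian L = sqrt(1 + (y')^2) has no explicit y dependence, so ∂L/∂y = 0 and the Euler-Lagrange equation gives
    d/dx( y' / sqrt(1 + (y')^2) ) = 0  ⇒  y' / sqrt(1 + (y')^2) = const.
Hence y' is constant, so y(x) is affine.
Fitting the endpoints (-4, 4) and (6, 4):
    slope m = (4 − 4) / (6 − (-4)) = 0,
    intercept c = 4 − m·(-4) = 4.
Extremal: y(x) = 4.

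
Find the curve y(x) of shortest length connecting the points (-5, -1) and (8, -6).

Arc-length functional: J[y] = ∫ sqrt(1 + (y')^2) dx.
Lagrangian L = sqrt(1 + (y')^2) has no explicit y dependence, so ∂L/∂y = 0 and the Euler-Lagrange equation gives
    d/dx( y' / sqrt(1 + (y')^2) ) = 0  ⇒  y' / sqrt(1 + (y')^2) = const.
Hence y' is constant, so y(x) is affine.
Fitting the endpoints (-5, -1) and (8, -6):
    slope m = ((-6) − (-1)) / (8 − (-5)) = -5/13,
    intercept c = (-1) − m·(-5) = -38/13.
Extremal: y(x) = (-5/13) x - 38/13.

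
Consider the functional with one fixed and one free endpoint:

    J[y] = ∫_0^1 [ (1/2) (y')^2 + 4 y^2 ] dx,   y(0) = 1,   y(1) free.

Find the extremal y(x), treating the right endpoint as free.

The Lagrangian L = (1/2) (y')^2 + 4 y^2 gives
    ∂L/∂y = 8 y,   ∂L/∂y' = y'.
Euler-Lagrange: y'' − 8 y = 0.
With k = sqrt(8), the general solution is
    y(x) = A cosh(sqrt(8) x) + B sinh(sqrt(8) x).
Fixed left endpoint y(0) = 1 ⇒ A = 1.
The right endpoint x = 1 is free, so the natural (transversality) condition is ∂L/∂y' |_{x=1} = 0, i.e. y'(1) = 0.
Compute y'(x) = A k sinh(k x) + B k cosh(k x), so
    y'(1) = A k sinh(k·1) + B k cosh(k·1) = 0
    ⇒ B = −A tanh(k·1) = − tanh(sqrt(8)·1).
Therefore the extremal is
    y(x) = cosh(sqrt(8) x) − tanh(sqrt(8)·1) sinh(sqrt(8) x).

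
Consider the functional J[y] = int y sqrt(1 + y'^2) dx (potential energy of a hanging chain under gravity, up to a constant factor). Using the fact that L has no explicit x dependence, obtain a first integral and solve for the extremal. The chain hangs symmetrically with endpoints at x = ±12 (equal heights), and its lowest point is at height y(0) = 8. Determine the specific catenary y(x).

The Lagrangian L(y, y') = y sqrt(1 + y'^2) has no explicit x dependence, so the Beltrami identity applies:
    L − y' ∂L/∂y' = C.
Compute ∂L/∂y' = y · y' / sqrt(1 + y'^2). Then
    L − y' ∂L/∂y'
    = y sqrt(1 + y'^2) − y · y'^2 / sqrt(1 + y'^2)
    = y (1 + y'^2 − y'^2) / sqrt(1 + y'^2)
    = y / sqrt(1 + y'^2) = C.
Squaring gives y^2 = C^2 (1 + y'^2), i.e.
    y'^2 = y^2 / C^2 − 1.
Separating variables,
    dy / sqrt(y^2 − C^2) = dx / C,
and integrating gives arccosh(y / C) = (x − a)/C, so
    y(x) = C cosh((x − a)/C),
the catenary. The constants C and a are fixed by the two endpoint conditions (and, for the hanging-chain problem, the length constraint selects C).
Now fit the given data. The endpoints x = ±12 are symmetric at equal height, so the catenary is even about its minimum: a = 0 and y(x) = C cosh(x/C). The lowest point is y(0) = C cosh(0) = C, and we are told y(0) = 8, so C = 8. Therefore
    y(x) = 8 cosh(x/8),
and at the endpoints
    y(±12) = 8 cosh(12/8).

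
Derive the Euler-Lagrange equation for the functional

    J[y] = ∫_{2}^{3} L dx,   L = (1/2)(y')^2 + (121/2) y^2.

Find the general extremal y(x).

The Lagrangian is L = (1/2)(y')^2 + (121/2) y^2.
∂L/∂y = 121y.
∂L/∂y' = y'.
The Euler-Lagrange equation d/dx(∂L/∂y') − ∂L/∂y = 0 becomes:
    y'' - 121 y = 0
General solution: y(x) = A e^(11x) + B e^(-11x), where A and B are arbitrary constants fixed by the endpoint conditions.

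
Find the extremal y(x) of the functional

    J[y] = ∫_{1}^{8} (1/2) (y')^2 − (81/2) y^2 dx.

The Lagrangian is L = (1/2) (y')^2 − (81/2) y^2.
Compute ∂L/∂y = -81y, ∂L/∂y' = y'.
The Euler-Lagrange equation d/dx(∂L/∂y') − ∂L/∂y = 0 reduces to
    y'' + 81 y = 0.
Its general solution is
    y(x) = A sin(9x) + B cos(9x),
with A, B fixed by the endpoint conditions.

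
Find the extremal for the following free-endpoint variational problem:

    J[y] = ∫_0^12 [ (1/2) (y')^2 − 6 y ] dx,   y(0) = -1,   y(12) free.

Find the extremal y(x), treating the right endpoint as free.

The Lagrangian L = (1/2) (y')^2 − 6 y gives
    ∂L/∂y = −6,   ∂L/∂y' = y'.
Euler-Lagrange: d/dx(y') − (−6) = 0, i.e. y'' + 6 = 0, so
    y(x) = −(6/2) x^2 + C1 x + C2.
Fixed left endpoint y(0) = -1 ⇒ C2 = -1.
The right endpoint x = 12 is free, so the natural (transversality) condition is ∂L/∂y' |_{x=12} = 0, i.e. y'(12) = 0.
Compute y'(x) = −6 x + C1, so y'(12) = −72 + C1 = 0 ⇒ C1 = 72.
Therefore the extremal is
    y(x) = −3 x^2 + 72 x − 1.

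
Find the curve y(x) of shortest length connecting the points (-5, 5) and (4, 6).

Arc-length functional: J[y] = ∫ sqrt(1 + (y')^2) dx.
Lagrangian L = sqrt(1 + (y')^2) has no explicit y dependence, so ∂L/∂y = 0 and the Euler-Lagrange equation gives
    d/dx( y' / sqrt(1 + (y')^2) ) = 0  ⇒  y' / sqrt(1 + (y')^2) = const.
Hence y' is constant, so y(x) is affine.
Fitting the endpoints (-5, 5) and (4, 6):
    slope m = (6 − 5) / (4 − (-5)) = 1/9,
    intercept c = 5 − m·(-5) = 50/9.
Extremal: y(x) = (1/9) x + 50/9.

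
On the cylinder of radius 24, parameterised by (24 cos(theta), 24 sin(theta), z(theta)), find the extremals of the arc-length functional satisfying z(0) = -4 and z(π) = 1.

Parameterise the cylinder of radius R = 24 as
    r(θ) = (24 cos θ, 24 sin θ, z(θ)).
The arc-length element is
    ds = sqrt(576 + (dz/dθ)^2) dθ,
so the Lagrangian is L = sqrt(576 + z'^2).
L depends on z' only, not on z or θ, so ∂L/∂z = 0 and
    ∂L/∂z' = z' / sqrt(576 + z'^2).
The Euler-Lagrange equation gives
    d/dθ( z' / sqrt(576 + z'^2) ) = 0,
so z' is constant. Integrating once:
    z(θ) = a θ + b,
a helix on the cylinder (a straight line when the cylinder is unrolled). The constants a, b are determined by the endpoint conditions.
With endpoint conditions z(0) = -4 and z(π) = 1: from z(0) = b we get b = -4, and a·π + -4 = 1 gives a = 5/π, so
    z(θ) = (5/π) θ − 4.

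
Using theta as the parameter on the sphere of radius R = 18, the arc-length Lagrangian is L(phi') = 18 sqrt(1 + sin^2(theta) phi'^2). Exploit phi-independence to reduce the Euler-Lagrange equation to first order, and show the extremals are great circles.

On the sphere of radius R = 18 with spherical coordinates (θ, φ), the induced metric is
    ds^2 = 324(dθ^2 + sin^2(θ) dφ^2).
Parameterise by θ; the arc-length functional is
    J[φ] = ∫ 18 sqrt(1 + sin^2(θ) (dφ/dθ)^2) dθ,
so L = 18 sqrt(1 + sin^2(θ) φ'^2). Compute
    ∂L/∂φ = 0  (L has no explicit φ dependence),
    ∂L/∂φ' = 18 sin^2(θ) φ' / sqrt(1 + sin^2(θ) φ'^2).
Since ∂L/∂φ = 0, the Euler-Lagrange equation
    d/dθ(∂L/∂φ') − ∂L/∂φ = 0
reduces to d/dθ(∂L/∂φ') = 0, i.e. the momentum conjugate to φ is conserved:
    18 sin^2(θ) φ' / sqrt(1 + sin^2(θ) φ'^2) = C.
The overall factor of 18 is constant, so dividing through gives Clairaut's relation sin^2(θ) φ' / sqrt(1 + sin^2(θ) φ'^2) = C' (with C' = C/18). Solving for φ' and integrating gives the great-circle family
    cot(θ) = A cos(φ − φ_0),
i.e. the intersection of the sphere with a plane through the origin. The two constants A and φ_0 (equivalently C and one phase) are fixed by the two endpoint conditions.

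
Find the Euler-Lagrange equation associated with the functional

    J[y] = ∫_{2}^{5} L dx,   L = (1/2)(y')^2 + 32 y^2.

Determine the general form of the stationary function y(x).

The Lagrangian is L = (1/2)(y')^2 + 32 y^2.
∂L/∂y = 64y.
∂L/∂y' = y'.
The Euler-Lagrange equation d/dx(∂L/∂y') − ∂L/∂y = 0 becomes:
    y'' - 64 y = 0
General solution: y(x) = A e^(8x) + B e^(-8x), where A and B are arbitrary constants fixed by the endpoint conditions.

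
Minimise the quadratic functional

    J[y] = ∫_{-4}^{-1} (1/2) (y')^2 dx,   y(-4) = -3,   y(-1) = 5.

The Lagrangian is L = (1/2) (y')^2.
Compute ∂L/∂y = 0, ∂L/∂y' = y'.
The Euler-Lagrange equation d/dx(∂L/∂y') − ∂L/∂y = 0 reduces to
    y'' = 0.
Its general solution is
    y(x) = A x + B,
with A, B fixed by the endpoint conditions.
Applying the endpoint conditions y(-4) = -3 and y(-1) = 5: solve A·-4 + B = -3 and A·-1 + B = 5. Subtracting gives A(-1 − -4) = 5 − -3, so A = 8/3, and B = -3 − A·-4 = 23/3. Therefore
    y(x) = (8/3) x + 23/3.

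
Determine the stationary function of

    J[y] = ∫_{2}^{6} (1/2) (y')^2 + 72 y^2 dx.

The Lagrangian is L = (1/2) (y')^2 + 72 y^2.
Compute ∂L/∂y = 144y, ∂L/∂y' = y'.
The Euler-Lagrange equation d/dx(∂L/∂y') − ∂L/∂y = 0 reduces to
    y'' − 144 y = 0.
Its general solution is
    y(x) = A e^(12x) + B e^(−12x),
with A, B fixed by the endpoint conditions.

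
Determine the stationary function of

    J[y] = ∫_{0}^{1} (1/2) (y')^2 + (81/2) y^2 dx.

The Lagrangian is L = (1/2) (y')^2 + (81/2) y^2.
Compute ∂L/∂y = 81y, ∂L/∂y' = y'.
The Euler-Lagrange equation d/dx(∂L/∂y') − ∂L/∂y = 0 reduces to
    y'' − 81 y = 0.
Its general solution is
    y(x) = A e^(9x) + B e^(−9x),
with A, B fixed by the endpoint conditions.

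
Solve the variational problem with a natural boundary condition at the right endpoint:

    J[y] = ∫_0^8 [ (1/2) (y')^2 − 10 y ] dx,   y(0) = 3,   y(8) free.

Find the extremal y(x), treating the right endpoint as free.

The Lagrangian L = (1/2) (y')^2 − 10 y gives
    ∂L/∂y = −10,   ∂L/∂y' = y'.
Euler-Lagrange: d/dx(y') − (−10) = 0, i.e. y'' + 10 = 0, so
    y(x) = −(10/2) x^2 + C1 x + C2.
Fixed left endpoint y(0) = 3 ⇒ C2 = 3.
The right endpoint x = 8 is free, so the natural (transversality) condition is ∂L/∂y' |_{x=8} = 0, i.e. y'(8) = 0.
Compute y'(x) = −10 x + C1, so y'(8) = −80 + C1 = 0 ⇒ C1 = 80.
Therefore the extremal is
    y(x) = −5 x^2 + 80 x + 3.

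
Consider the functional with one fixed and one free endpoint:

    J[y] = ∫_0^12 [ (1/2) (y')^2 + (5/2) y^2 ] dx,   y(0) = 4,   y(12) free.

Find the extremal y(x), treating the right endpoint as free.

The Lagrangian L = (1/2) (y')^2 + (5/2) y^2 gives
    ∂L/∂y = 5 y,   ∂L/∂y' = y'.
Euler-Lagrange: y'' − 5 y = 0.
With k = sqrt(5), the general solution is
    y(x) = A cosh(sqrt(5) x) + B sinh(sqrt(5) x).
Fixed left endpoint y(0) = 4 ⇒ A = 4.
The right endpoint x = 12 is free, so the natural (transversality) condition is ∂L/∂y' |_{x=12} = 0, i.e. y'(12) = 0.
Compute y'(x) = A k sinh(k x) + B k cosh(k x), so
    y'(12) = A k sinh(k·12) + B k cosh(k·12) = 0
    ⇒ B = −A tanh(k·12) = − 4 tanh(sqrt(5)·12).
Therefore the extremal is
    y(x) = 4 cosh(sqrt(5) x) − 4 tanh(sqrt(5)·12) sinh(sqrt(5) x).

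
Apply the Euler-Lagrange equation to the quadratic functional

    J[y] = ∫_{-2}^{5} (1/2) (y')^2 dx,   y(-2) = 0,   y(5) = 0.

The Lagrangian is L = (1/2) (y')^2.
Compute ∂L/∂y = 0, ∂L/∂y' = y'.
The Euler-Lagrange equation d/dx(∂L/∂y') − ∂L/∂y = 0 reduces to
    y'' = 0.
Its general solution is
    y(x) = A x + B,
with A, B fixed by the endpoint conditions.
Applying the endpoint conditions y(-2) = 0 and y(5) = 0: solve A·-2 + B = 0 and A·5 + B = 0. Subtracting gives A(5 − -2) = 0 − 0, so A = 0, and B = 0 − A·-2 = 0. Therefore
    y(x) = 0.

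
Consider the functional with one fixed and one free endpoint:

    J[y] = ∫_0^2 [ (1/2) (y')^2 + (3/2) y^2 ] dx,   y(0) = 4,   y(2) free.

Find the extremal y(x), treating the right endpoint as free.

The Lagrangian L = (1/2) (y')^2 + (3/2) y^2 gives
    ∂L/∂y = 3 y,   ∂L/∂y' = y'.
Euler-Lagrange: y'' − 3 y = 0.
With k = sqrt(3), the general solution is
    y(x) = A cosh(sqrt(3) x) + B sinh(sqrt(3) x).
Fixed left endpoint y(0) = 4 ⇒ A = 4.
The right endpoint x = 2 is free, so the natural (transversality) condition is ∂L/∂y' |_{x=2} = 0, i.e. y'(2) = 0.
Compute y'(x) = A k sinh(k x) + B k cosh(k x), so
    y'(2) = A k sinh(k·2) + B k cosh(k·2) = 0
    ⇒ B = −A tanh(k·2) = − 4 tanh(sqrt(3)·2).
Therefore the extremal is
    y(x) = 4 cosh(sqrt(3) x) − 4 tanh(sqrt(3)·2) sinh(sqrt(3) x).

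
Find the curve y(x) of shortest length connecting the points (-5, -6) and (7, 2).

Arc-length functional: J[y] = ∫ sqrt(1 + (y')^2) dx.
Lagrangian L = sqrt(1 + (y')^2) has no explicit y dependence, so ∂L/∂y = 0 and the Euler-Lagrange equation gives
    d/dx( y' / sqrt(1 + (y')^2) ) = 0  ⇒  y' / sqrt(1 + (y')^2) = const.
Hence y' is constant, so y(x) is affine.
Fitting the endpoints (-5, -6) and (7, 2):
    slope m = (2 − (-6)) / (7 − (-5)) = 2/3,
    intercept c = (-6) − m·(-5) = -8/3.
Extremal: y(x) = (2/3) x - 8/3.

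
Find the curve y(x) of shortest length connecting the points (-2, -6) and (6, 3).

Arc-length functional: J[y] = ∫ sqrt(1 + (y')^2) dx.
Lagrangian L = sqrt(1 + (y')^2) has no explicit y dependence, so ∂L/∂y = 0 and the Euler-Lagrange equation gives
    d/dx( y' / sqrt(1 + (y')^2) ) = 0  ⇒  y' / sqrt(1 + (y')^2) = const.
Hence y' is constant, so y(x) is affine.
Fitting the endpoints (-2, -6) and (6, 3):
    slope m = (3 − (-6)) / (6 − (-2)) = 9/8,
    intercept c = (-6) − m·(-2) = -15/4.
Extremal: y(x) = (9/8) x - 15/4.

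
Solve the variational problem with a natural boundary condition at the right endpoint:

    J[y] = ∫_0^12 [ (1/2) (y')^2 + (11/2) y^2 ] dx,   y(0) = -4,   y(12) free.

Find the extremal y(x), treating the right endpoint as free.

The Lagrangian L = (1/2) (y')^2 + (11/2) y^2 gives
    ∂L/∂y = 11 y,   ∂L/∂y' = y'.
Euler-Lagrange: y'' − 11 y = 0.
With k = sqrt(11), the general solution is
    y(x) = A cosh(sqrt(11) x) + B sinh(sqrt(11) x).
Fixed left endpoint y(0) = -4 ⇒ A = -4.
The right endpoint x = 12 is free, so the natural (transversality) condition is ∂L/∂y' |_{x=12} = 0, i.e. y'(12) = 0.
Compute y'(x) = A k sinh(k x) + B k cosh(k x), so
    y'(12) = A k sinh(k·12) + B k cosh(k·12) = 0
    ⇒ B = −A tanh(k·12) = 4 tanh(sqrt(11)·12).
Therefore the extremal is
    y(x) = −4 cosh(sqrt(11) x) + 4 tanh(sqrt(11)·12) sinh(sqrt(11) x).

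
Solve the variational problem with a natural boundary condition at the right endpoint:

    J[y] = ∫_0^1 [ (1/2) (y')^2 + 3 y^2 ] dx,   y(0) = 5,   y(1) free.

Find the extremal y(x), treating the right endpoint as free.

The Lagrangian L = (1/2) (y')^2 + 3 y^2 gives
    ∂L/∂y = 6 y,   ∂L/∂y' = y'.
Euler-Lagrange: y'' − 6 y = 0.
With k = sqrt(6), the general solution is
    y(x) = A cosh(sqrt(6) x) + B sinh(sqrt(6) x).
Fixed left endpoint y(0) = 5 ⇒ A = 5.
The right endpoint x = 1 is free, so the natural (transversality) condition is ∂L/∂y' |_{x=1} = 0, i.e. y'(1) = 0.
Compute y'(x) = A k sinh(k x) + B k cosh(k x), so
    y'(1) = A k sinh(k·1) + B k cosh(k·1) = 0
    ⇒ B = −A tanh(k·1) = − 5 tanh(sqrt(6)·1).
Therefore the extremal is
    y(x) = 5 cosh(sqrt(6) x) − 5 tanh(sqrt(6)·1) sinh(sqrt(6) x).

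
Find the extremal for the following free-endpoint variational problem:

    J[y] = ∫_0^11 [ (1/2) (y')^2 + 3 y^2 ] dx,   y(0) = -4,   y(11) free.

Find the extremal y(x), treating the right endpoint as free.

The Lagrangian L = (1/2) (y')^2 + 3 y^2 gives
    ∂L/∂y = 6 y,   ∂L/∂y' = y'.
Euler-Lagrange: y'' − 6 y = 0.
With k = sqrt(6), the general solution is
    y(x) = A cosh(sqrt(6) x) + B sinh(sqrt(6) x).
Fixed left endpoint y(0) = -4 ⇒ A = -4.
The right endpoint x = 11 is free, so the natural (transversality) condition is ∂L/∂y' |_{x=11} = 0, i.e. y'(11) = 0.
Compute y'(x) = A k sinh(k x) + B k cosh(k x), so
    y'(11) = A k sinh(k·11) + B k cosh(k·11) = 0
    ⇒ B = −A tanh(k·11) = 4 tanh(sqrt(6)·11).
Therefore the extremal is
    y(x) = −4 cosh(sqrt(6) x) + 4 tanh(sqrt(6)·11) sinh(sqrt(6) x).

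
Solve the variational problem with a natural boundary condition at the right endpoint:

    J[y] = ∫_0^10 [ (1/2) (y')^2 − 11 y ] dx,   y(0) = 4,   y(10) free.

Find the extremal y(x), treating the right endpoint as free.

The Lagrangian L = (1/2) (y')^2 − 11 y gives
    ∂L/∂y = −11,   ∂L/∂y' = y'.
Euler-Lagrange: d/dx(y') − (−11) = 0, i.e. y'' + 11 = 0, so
    y(x) = −(11/2) x^2 + C1 x + C2.
Fixed left endpoint y(0) = 4 ⇒ C2 = 4.
The right endpoint x = 10 is free, so the natural (transversality) condition is ∂L/∂y' |_{x=10} = 0, i.e. y'(10) = 0.
Compute y'(x) = −11 x + C1, so y'(10) = −110 + C1 = 0 ⇒ C1 = 110.
Therefore the extremal is
    y(x) = −(11/2) x^2 + 110 x + 4.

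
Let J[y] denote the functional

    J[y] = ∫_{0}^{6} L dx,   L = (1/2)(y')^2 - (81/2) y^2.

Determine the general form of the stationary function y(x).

The Lagrangian is L = (1/2)(y')^2 - (81/2) y^2.
∂L/∂y = -81y.
∂L/∂y' = y'.
The Euler-Lagrange equation d/dx(∂L/∂y') − ∂L/∂y = 0 becomes:
    y'' + 81 y = 0
General solution: y(x) = A sin(9x) + B cos(9x), where A and B are arbitrary constants fixed by the endpoint conditions.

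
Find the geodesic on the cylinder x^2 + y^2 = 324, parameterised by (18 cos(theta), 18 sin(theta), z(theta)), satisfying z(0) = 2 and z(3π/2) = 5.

Parameterise the cylinder of radius R = 18 as
    r(θ) = (18 cos θ, 18 sin θ, z(θ)).
The arc-length element is
    ds = sqrt(324 + (dz/dθ)^2) dθ,
so the Lagrangian is L = sqrt(324 + z'^2).
L depends on z' only, not on z or θ, so ∂L/∂z = 0 and
    ∂L/∂z' = z' / sqrt(324 + z'^2).
The Euler-Lagrange equation gives
    d/dθ( z' / sqrt(324 + z'^2) ) = 0,
so z' is constant. Integrating once:
    z(θ) = a θ + b,
a helix on the cylinder (a straight line when the cylinder is unrolled). The constants a, b are determined by the endpoint conditions.
With endpoint conditions z(0) = 2 and z(3π/2) = 5: from z(0) = b we get b = 2, and a·3π/2 + 2 = 5 gives a = 2/π, so
    z(θ) = (2/π) θ + 2.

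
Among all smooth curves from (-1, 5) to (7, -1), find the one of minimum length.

Arc-length functional: J[y] = ∫ sqrt(1 + (y')^2) dx.
Lagrangian L = sqrt(1 + (y')^2) has no explicit y dependence, so ∂L/∂y = 0 and the Euler-Lagrange equation gives
    d/dx( y' / sqrt(1 + (y')^2) ) = 0  ⇒  y' / sqrt(1 + (y')^2) = const.
Hence y' is constant, so y(x) is affine.
Fitting the endpoints (-1, 5) and (7, -1):
    slope m = ((-1) − 5) / (7 − (-1)) = -3/4,
    intercept c = 5 − m·(-1) = 17/4.
Extremal: y(x) = (-3/4) x + 17/4.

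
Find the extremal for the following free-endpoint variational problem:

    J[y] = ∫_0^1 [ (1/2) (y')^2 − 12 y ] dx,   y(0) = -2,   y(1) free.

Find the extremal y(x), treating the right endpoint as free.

The Lagrangian L = (1/2) (y')^2 − 12 y gives
    ∂L/∂y = −12,   ∂L/∂y' = y'.
Euler-Lagrange: d/dx(y') − (−12) = 0, i.e. y'' + 12 = 0, so
    y(x) = −(12/2) x^2 + C1 x + C2.
Fixed left endpoint y(0) = -2 ⇒ C2 = -2.
The right endpoint x = 1 is free, so the natural (transversality) condition is ∂L/∂y' |_{x=1} = 0, i.e. y'(1) = 0.
Compute y'(x) = −12 x + C1, so y'(1) = −12 + C1 = 0 ⇒ C1 = 12.
Therefore the extremal is
    y(x) = −6 x^2 + 12 x − 2.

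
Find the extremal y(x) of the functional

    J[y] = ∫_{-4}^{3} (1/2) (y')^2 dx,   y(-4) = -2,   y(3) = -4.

The Lagrangian is L = (1/2) (y')^2.
Compute ∂L/∂y = 0, ∂L/∂y' = y'.
The Euler-Lagrange equation d/dx(∂L/∂y') − ∂L/∂y = 0 reduces to
    y'' = 0.
Its general solution is
    y(x) = A x + B,
with A, B fixed by the endpoint conditions.
Applying the endpoint conditions y(-4) = -2 and y(3) = -4: solve A·-4 + B = -2 and A·3 + B = -4. Subtracting gives A(3 − -4) = -4 − -2, so A = -2/7, and B = -2 − A·-4 = -22/7. Therefore
    y(x) = (-2/7) x - 22/7.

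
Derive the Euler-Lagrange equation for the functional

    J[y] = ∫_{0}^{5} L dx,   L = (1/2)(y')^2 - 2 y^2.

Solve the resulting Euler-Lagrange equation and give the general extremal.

The Lagrangian is L = (1/2)(y')^2 - 2 y^2.
∂L/∂y = -4y.
∂L/∂y' = y'.
The Euler-Lagrange equation d/dx(∂L/∂y') − ∂L/∂y = 0 becomes:
    y'' + 4 y = 0
General solution: y(x) = A sin(2x) + B cos(2x), where A and B are arbitrary constants fixed by the endpoint conditions.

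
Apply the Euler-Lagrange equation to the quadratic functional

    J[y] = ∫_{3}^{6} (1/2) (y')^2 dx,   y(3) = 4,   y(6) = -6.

The Lagrangian is L = (1/2) (y')^2.
Compute ∂L/∂y = 0, ∂L/∂y' = y'.
The Euler-Lagrange equation d/dx(∂L/∂y') − ∂L/∂y = 0 reduces to
    y'' = 0.
Its general solution is
    y(x) = A x + B,
with A, B fixed by the endpoint conditions.
Applying the endpoint conditions y(3) = 4 and y(6) = -6: solve A·3 + B = 4 and A·6 + B = -6. Subtracting gives A(6 − 3) = -6 − 4, so A = -10/3, and B = 4 − A·3 = 14. Therefore
    y(x) = (-10/3) x + 14.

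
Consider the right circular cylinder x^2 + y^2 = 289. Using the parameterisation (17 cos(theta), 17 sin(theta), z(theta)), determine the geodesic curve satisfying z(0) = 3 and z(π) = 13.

Parameterise the cylinder of radius R = 17 as
    r(θ) = (17 cos θ, 17 sin θ, z(θ)).
The arc-length element is
    ds = sqrt(289 + (dz/dθ)^2) dθ,
so the Lagrangian is L = sqrt(289 + z'^2).
L depends on z' only, not on z or θ, so ∂L/∂z = 0 and
    ∂L/∂z' = z' / sqrt(289 + z'^2).
The Euler-Lagrange equation gives
    d/dθ( z' / sqrt(289 + z'^2) ) = 0,
so z' is constant. Integrating once:
    z(θ) = a θ + b,
a helix on the cylinder (a straight line when the cylinder is unrolled). The constants a, b are determined by the endpoint conditions.
With endpoint conditions z(0) = 3 and z(π) = 13: from z(0) = b we get b = 3, and a·π + 3 = 13 gives a = 10/π, so
    z(θ) = (10/π) θ + 3.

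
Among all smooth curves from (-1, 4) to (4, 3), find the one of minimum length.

Arc-length functional: J[y] = ∫ sqrt(1 + (y')^2) dx.
Lagrangian L = sqrt(1 + (y')^2) has no explicit y dependence, so ∂L/∂y = 0 and the Euler-Lagrange equation gives
    d/dx( y' / sqrt(1 + (y')^2) ) = 0  ⇒  y' / sqrt(1 + (y')^2) = const.
Hence y' is constant, so y(x) is affine.
Fitting the endpoints (-1, 4) and (4, 3):
    slope m = (3 − 4) / (4 − (-1)) = -1/5,
    intercept c = 4 − m·(-1) = 19/5.
Extremal: y(x) = (-1/5) x + 19/5.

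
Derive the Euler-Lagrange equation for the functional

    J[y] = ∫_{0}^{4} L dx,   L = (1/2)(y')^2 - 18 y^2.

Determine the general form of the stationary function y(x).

The Lagrangian is L = (1/2)(y')^2 - 18 y^2.
∂L/∂y = -36y.
∂L/∂y' = y'.
The Euler-Lagrange equation d/dx(∂L/∂y') − ∂L/∂y = 0 becomes:
    y'' + 36 y = 0
General solution: y(x) = A sin(6x) + B cos(6x), where A and B are arbitrary constants fixed by the endpoint conditions.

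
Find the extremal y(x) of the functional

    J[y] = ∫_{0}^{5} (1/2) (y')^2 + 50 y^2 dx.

The Lagrangian is L = (1/2) (y')^2 + 50 y^2.
Compute ∂L/∂y = 100y, ∂L/∂y' = y'.
The Euler-Lagrange equation d/dx(∂L/∂y') − ∂L/∂y = 0 reduces to
    y'' − 100 y = 0.
Its general solution is
    y(x) = A e^(10x) + B e^(−10x),
with A, B fixed by the endpoint conditions.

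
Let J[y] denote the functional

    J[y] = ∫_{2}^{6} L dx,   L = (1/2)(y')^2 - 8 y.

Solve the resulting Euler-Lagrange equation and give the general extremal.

The Lagrangian is L = (1/2)(y')^2 - 8 y.
∂L/∂y = -8.
∂L/∂y' = y'.
The Euler-Lagrange equation d/dx(∂L/∂y') − ∂L/∂y = 0 becomes:
    y'' + 8 = 0
General solution: y(x) = -4 x^2 + A x + B, where A and B are arbitrary constants fixed by the endpoint conditions.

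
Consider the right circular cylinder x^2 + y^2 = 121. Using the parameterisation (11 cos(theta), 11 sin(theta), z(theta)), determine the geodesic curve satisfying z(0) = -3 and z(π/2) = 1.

Parameterise the cylinder of radius R = 11 as
    r(θ) = (11 cos θ, 11 sin θ, z(θ)).
The arc-length element is
    ds = sqrt(121 + (dz/dθ)^2) dθ,
so the Lagrangian is L = sqrt(121 + z'^2).
L depends on z' only, not on z or θ, so ∂L/∂z = 0 and
    ∂L/∂z' = z' / sqrt(121 + z'^2).
The Euler-Lagrange equation gives
    d/dθ( z' / sqrt(121 + z'^2) ) = 0,
so z' is constant. Integrating once:
    z(θ) = a θ + b,
a helix on the cylinder (a straight line when the cylinder is unrolled). The constants a, b are determined by the endpoint conditions.
With endpoint conditions z(0) = -3 and z(π/2) = 1: from z(0) = b we get b = -3, and a·π/2 + -3 = 1 gives a = 8/π, so
    z(θ) = (8/π) θ − 3.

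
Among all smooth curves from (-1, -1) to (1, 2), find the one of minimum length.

Arc-length functional: J[y] = ∫ sqrt(1 + (y')^2) dx.
Lagrangian L = sqrt(1 + (y')^2) has no explicit y dependence, so ∂L/∂y = 0 and the Euler-Lagrange equation gives
    d/dx( y' / sqrt(1 + (y')^2) ) = 0  ⇒  y' / sqrt(1 + (y')^2) = const.
Hence y' is constant, so y(x) is affine.
Fitting the endpoints (-1, -1) and (1, 2):
    slope m = (2 − (-1)) / (1 − (-1)) = 3/2,
    intercept c = (-1) − m·(-1) = 1/2.
Extremal: y(x) = (3/2) x + 1/2.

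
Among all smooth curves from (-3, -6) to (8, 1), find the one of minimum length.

Arc-length functional: J[y] = ∫ sqrt(1 + (y')^2) dx.
Lagrangian L = sqrt(1 + (y')^2) has no explicit y dependence, so ∂L/∂y = 0 and the Euler-Lagrange equation gives
    d/dx( y' / sqrt(1 + (y')^2) ) = 0  ⇒  y' / sqrt(1 + (y')^2) = const.
Hence y' is constant, so y(x) is affine.
Fitting the endpoints (-3, -6) and (8, 1):
    slope m = (1 − (-6)) / (8 − (-3)) = 7/11,
    intercept c = (-6) − m·(-3) = -45/11.
Extremal: y(x) = (7/11) x - 45/11.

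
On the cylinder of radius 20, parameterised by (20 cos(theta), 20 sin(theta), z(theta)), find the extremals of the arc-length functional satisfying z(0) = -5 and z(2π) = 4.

Parameterise the cylinder of radius R = 20 as
    r(θ) = (20 cos θ, 20 sin θ, z(θ)).
The arc-length element is
    ds = sqrt(400 + (dz/dθ)^2) dθ,
so the Lagrangian is L = sqrt(400 + z'^2).
L depends on z' only, not on z or θ, so ∂L/∂z = 0 and
    ∂L/∂z' = z' / sqrt(400 + z'^2).
The Euler-Lagrange equation gives
    d/dθ( z' / sqrt(400 + z'^2) ) = 0,
so z' is constant. Integrating once:
    z(θ) = a θ + b,
a helix on the cylinder (a straight line when the cylinder is unrolled). The constants a, b are determined by the endpoint conditions.
With endpoint conditions z(0) = -5 and z(2π) = 4: from z(0) = b we get b = -5, and a·2π + -5 = 4 gives a = 9/(2π), so
    z(θ) = (9/(2π)) θ − 5.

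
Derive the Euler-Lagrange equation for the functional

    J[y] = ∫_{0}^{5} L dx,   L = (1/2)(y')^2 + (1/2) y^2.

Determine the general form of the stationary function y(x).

The Lagrangian is L = (1/2)(y')^2 + (1/2) y^2.
∂L/∂y = y.
∂L/∂y' = y'.
The Euler-Lagrange equation d/dx(∂L/∂y') − ∂L/∂y = 0 becomes:
    y'' - y = 0
General solution: y(x) = A e^x + B e^(-x), where A and B are arbitrary constants fixed by the endpoint conditions.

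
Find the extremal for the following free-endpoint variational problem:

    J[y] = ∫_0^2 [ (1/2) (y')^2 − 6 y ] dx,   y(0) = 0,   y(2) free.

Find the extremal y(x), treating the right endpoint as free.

The Lagrangian L = (1/2) (y')^2 − 6 y gives
    ∂L/∂y = −6,   ∂L/∂y' = y'.
Euler-Lagrange: d/dx(y') − (−6) = 0, i.e. y'' + 6 = 0, so
    y(x) = −(6/2) x^2 + C1 x + C2.
Fixed left endpoint y(0) = 0 ⇒ C2 = 0.
The right endpoint x = 2 is free, so the natural (transversality) condition is ∂L/∂y' |_{x=2} = 0, i.e. y'(2) = 0.
Compute y'(x) = −6 x + C1, so y'(2) = −12 + C1 = 0 ⇒ C1 = 12.
Therefore the extremal is
    y(x) = −3 x^2 + 12 x.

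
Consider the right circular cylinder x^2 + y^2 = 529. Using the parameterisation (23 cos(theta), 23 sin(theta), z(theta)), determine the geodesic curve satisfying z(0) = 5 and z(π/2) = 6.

Parameterise the cylinder of radius R = 23 as
    r(θ) = (23 cos θ, 23 sin θ, z(θ)).
The arc-length element is
    ds = sqrt(529 + (dz/dθ)^2) dθ,
so the Lagrangian is L = sqrt(529 + z'^2).
L depends on z' only, not on z or θ, so ∂L/∂z = 0 and
    ∂L/∂z' = z' / sqrt(529 + z'^2).
The Euler-Lagrange equation gives
    d/dθ( z' / sqrt(529 + z'^2) ) = 0,
so z' is constant. Integrating once:
    z(θ) = a θ + b,
a helix on the cylinder (a straight line when the cylinder is unrolled). The constants a, b are determined by the endpoint conditions.
With endpoint conditions z(0) = 5 and z(π/2) = 6: from z(0) = b we get b = 5, and a·π/2 + 5 = 6 gives a = 2/π, so
    z(θ) = (2/π) θ + 5.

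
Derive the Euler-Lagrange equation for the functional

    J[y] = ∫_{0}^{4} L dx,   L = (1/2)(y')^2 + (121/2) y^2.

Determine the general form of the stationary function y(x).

The Lagrangian is L = (1/2)(y')^2 + (121/2) y^2.
∂L/∂y = 121y.
∂L/∂y' = y'.
The Euler-Lagrange equation d/dx(∂L/∂y') − ∂L/∂y = 0 becomes:
    y'' - 121 y = 0
General solution: y(x) = A e^(11x) + B e^(-11x), where A and B are arbitrary constants fixed by the endpoint conditions.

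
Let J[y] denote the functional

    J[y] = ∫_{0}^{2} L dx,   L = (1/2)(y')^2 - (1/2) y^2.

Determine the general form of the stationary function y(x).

The Lagrangian is L = (1/2)(y')^2 - (1/2) y^2.
∂L/∂y = -y.
∂L/∂y' = y'.
The Euler-Lagrange equation d/dx(∂L/∂y') − ∂L/∂y = 0 becomes:
    y'' + y = 0
General solution: y(x) = A sin(x) + B cos(x), where A and B are arbitrary constants fixed by the endpoint conditions.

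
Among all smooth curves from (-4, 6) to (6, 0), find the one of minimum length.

Arc-length functional: J[y] = ∫ sqrt(1 + (y')^2) dx.
Lagrangian L = sqrt(1 + (y')^2) has no explicit y dependence, so ∂L/∂y = 0 and the Euler-Lagrange equation gives
    d/dx( y' / sqrt(1 + (y')^2) ) = 0  ⇒  y' / sqrt(1 + (y')^2) = const.
Hence y' is constant, so y(x) is affine.
Fitting the endpoints (-4, 6) and (6, 0):
    slope m = (0 − 6) / (6 − (-4)) = -3/5,
    intercept c = 6 − m·(-4) = 18/5.
Extremal: y(x) = (-3/5) x + 18/5.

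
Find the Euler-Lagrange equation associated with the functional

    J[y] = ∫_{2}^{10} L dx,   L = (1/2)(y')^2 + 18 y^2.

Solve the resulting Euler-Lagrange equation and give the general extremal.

The Lagrangian is L = (1/2)(y')^2 + 18 y^2.
∂L/∂y = 36y.
∂L/∂y' = y'.
The Euler-Lagrange equation d/dx(∂L/∂y') − ∂L/∂y = 0 becomes:
    y'' - 36 y = 0
General solution: y(x) = A e^(6x) + B e^(-6x), where A and B are arbitrary constants fixed by the endpoint conditions.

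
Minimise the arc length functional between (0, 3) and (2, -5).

Arc-length functional: J[y] = ∫ sqrt(1 + (y')^2) dx.
Lagrangian L = sqrt(1 + (y')^2) has no explicit y dependence, so ∂L/∂y = 0 and the Euler-Lagrange equation gives
    d/dx( y' / sqrt(1 + (y')^2) ) = 0  ⇒  y' / sqrt(1 + (y')^2) = const.
Hence y' is constant, so y(x) is affine.
Fitting the endpoints (0, 3) and (2, -5):
    slope m = ((-5) − 3) / (2 − 0) = -4,
    intercept c = 3 − m·0 = 3.
Extremal: y(x) = -4 x + 3.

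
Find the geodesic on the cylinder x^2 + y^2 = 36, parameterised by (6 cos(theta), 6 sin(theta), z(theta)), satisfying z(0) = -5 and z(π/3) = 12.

Parameterise the cylinder of radius R = 6 as
    r(θ) = (6 cos θ, 6 sin θ, z(θ)).
The arc-length element is
    ds = sqrt(36 + (dz/dθ)^2) dθ,
so the Lagrangian is L = sqrt(36 + z'^2).
L depends on z' only, not on z or θ, so ∂L/∂z = 0 and
    ∂L/∂z' = z' / sqrt(36 + z'^2).
The Euler-Lagrange equation gives
    d/dθ( z' / sqrt(36 + z'^2) ) = 0,
so z' is constant. Integrating once:
    z(θ) = a θ + b,
a helix on the cylinder (a straight line when the cylinder is unrolled). The constants a, b are determined by the endpoint conditions.
With endpoint conditions z(0) = -5 and z(π/3) = 12: from z(0) = b we get b = -5, and a·π/3 + -5 = 12 gives a = 51/π, so
    z(θ) = (51/π) θ − 5.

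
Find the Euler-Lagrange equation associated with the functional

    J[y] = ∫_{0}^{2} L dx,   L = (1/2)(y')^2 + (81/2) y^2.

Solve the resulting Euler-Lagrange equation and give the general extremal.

The Lagrangian is L = (1/2)(y')^2 + (81/2) y^2.
∂L/∂y = 81y.
∂L/∂y' = y'.
The Euler-Lagrange equation d/dx(∂L/∂y') − ∂L/∂y = 0 becomes:
    y'' - 81 y = 0
General solution: y(x) = A e^(9x) + B e^(-9x), where A and B are arbitrary constants fixed by the endpoint conditions.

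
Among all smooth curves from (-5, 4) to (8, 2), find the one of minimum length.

Arc-length functional: J[y] = ∫ sqrt(1 + (y')^2) dx.
Lagrangian L = sqrt(1 + (y')^2) has no explicit y dependence, so ∂L/∂y = 0 and the Euler-Lagrange equation gives
    d/dx( y' / sqrt(1 + (y')^2) ) = 0  ⇒  y' / sqrt(1 + (y')^2) = const.
Hence y' is constant, so y(x) is affine.
Fitting the endpoints (-5, 4) and (8, 2):
    slope m = (2 − 4) / (8 − (-5)) = -2/13,
    intercept c = 4 − m·(-5) = 42/13.
Extremal: y(x) = (-2/13) x + 42/13.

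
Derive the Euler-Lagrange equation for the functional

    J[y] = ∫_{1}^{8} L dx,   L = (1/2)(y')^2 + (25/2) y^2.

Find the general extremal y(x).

The Lagrangian is L = (1/2)(y')^2 + (25/2) y^2.
∂L/∂y = 25y.
∂L/∂y' = y'.
The Euler-Lagrange equation d/dx(∂L/∂y') − ∂L/∂y = 0 becomes:
    y'' - 25 y = 0
General solution: y(x) = A e^(5x) + B e^(-5x), where A and B are arbitrary constants fixed by the endpoint conditions.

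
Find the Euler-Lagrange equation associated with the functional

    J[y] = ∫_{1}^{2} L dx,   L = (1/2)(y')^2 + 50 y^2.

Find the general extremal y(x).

The Lagrangian is L = (1/2)(y')^2 + 50 y^2.
∂L/∂y = 100y.
∂L/∂y' = y'.
The Euler-Lagrange equation d/dx(∂L/∂y') − ∂L/∂y = 0 becomes:
    y'' - 100 y = 0
General solution: y(x) = A e^(10x) + B e^(-10x), where A and B are arbitrary constants fixed by the endpoint conditions.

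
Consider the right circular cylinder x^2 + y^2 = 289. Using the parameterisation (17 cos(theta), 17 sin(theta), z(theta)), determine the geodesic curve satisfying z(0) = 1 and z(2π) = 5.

Parameterise the cylinder of radius R = 17 as
    r(θ) = (17 cos θ, 17 sin θ, z(θ)).
The arc-length element is
    ds = sqrt(289 + (dz/dθ)^2) dθ,
so the Lagrangian is L = sqrt(289 + z'^2).
L depends on z' only, not on z or θ, so ∂L/∂z = 0 and
    ∂L/∂z' = z' / sqrt(289 + z'^2).
The Euler-Lagrange equation gives
    d/dθ( z' / sqrt(289 + z'^2) ) = 0,
so z' is constant. Integrating once:
    z(θ) = a θ + b,
a helix on the cylinder (a straight line when the cylinder is unrolled). The constants a, b are determined by the endpoint conditions.
With endpoint conditions z(0) = 1 and z(2π) = 5: from z(0) = b we get b = 1, and a·2π + 1 = 5 gives a = 2/π, so
    z(θ) = (2/π) θ + 1.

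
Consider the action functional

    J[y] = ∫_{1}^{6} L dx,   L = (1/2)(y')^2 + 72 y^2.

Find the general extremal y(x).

The Lagrangian is L = (1/2)(y')^2 + 72 y^2.
∂L/∂y = 144y.
∂L/∂y' = y'.
The Euler-Lagrange equation d/dx(∂L/∂y') − ∂L/∂y = 0 becomes:
    y'' - 144 y = 0
General solution: y(x) = A e^(12x) + B e^(-12x), where A and B are arbitrary constants fixed by the endpoint conditions.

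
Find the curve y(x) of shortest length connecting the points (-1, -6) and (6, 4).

Arc-length functional: J[y] = ∫ sqrt(1 + (y')^2) dx.
Lagrangian L = sqrt(1 + (y')^2) has no explicit y dependence, so ∂L/∂y = 0 and the Euler-Lagrange equation gives
    d/dx( y' / sqrt(1 + (y')^2) ) = 0  ⇒  y' / sqrt(1 + (y')^2) = const.
Hence y' is constant, so y(x) is affine.
Fitting the endpoints (-1, -6) and (6, 4):
    slope m = (4 − (-6)) / (6 − (-1)) = 10/7,
    intercept c = (-6) − m·(-1) = -32/7.
Extremal: y(x) = (10/7) x - 32/7.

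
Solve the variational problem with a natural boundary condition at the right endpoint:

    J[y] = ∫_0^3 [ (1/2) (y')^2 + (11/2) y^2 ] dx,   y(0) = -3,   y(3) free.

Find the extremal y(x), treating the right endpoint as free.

The Lagrangian L = (1/2) (y')^2 + (11/2) y^2 gives
    ∂L/∂y = 11 y,   ∂L/∂y' = y'.
Euler-Lagrange: y'' − 11 y = 0.
With k = sqrt(11), the general solution is
    y(x) = A cosh(sqrt(11) x) + B sinh(sqrt(11) x).
Fixed left endpoint y(0) = -3 ⇒ A = -3.
The right endpoint x = 3 is free, so the natural (transversality) condition is ∂L/∂y' |_{x=3} = 0, i.e. y'(3) = 0.
Compute y'(x) = A k sinh(k x) + B k cosh(k x), so
    y'(3) = A k sinh(k·3) + B k cosh(k·3) = 0
    ⇒ B = −A tanh(k·3) = 3 tanh(sqrt(11)·3).
Therefore the extremal is
    y(x) = −3 cosh(sqrt(11) x) + 3 tanh(sqrt(11)·3) sinh(sqrt(11) x).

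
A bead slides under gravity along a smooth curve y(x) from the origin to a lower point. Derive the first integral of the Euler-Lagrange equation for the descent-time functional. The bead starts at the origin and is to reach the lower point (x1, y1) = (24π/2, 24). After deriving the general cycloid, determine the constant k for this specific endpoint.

The Lagrangian L = sqrt((1 + y'^2) / y) has no explicit x dependence, so the Beltrami identity applies:
    L − y' ∂L/∂y' = C.
Compute ∂L/∂y' = y' / sqrt(y (1 + y'^2)).
Substitute:
    sqrt((1 + y'^2)/y) − y'·y' / sqrt(y (1 + y'^2))
    = (1 + y'^2) / sqrt(y (1 + y'^2)) − y'^2 / sqrt(y (1 + y'^2))
    = 1 / sqrt(y (1 + y'^2)) = C.
Squaring and rearranging gives the first integral
    y (1 + y'^2) = 1/C^2 =: k   (constant).
Solving this first-order ODE by the substitution
    y = (k/2)(1 − cos θ)
yields the cycloid parameterisation
    x(θ) = (k/2)(θ − sin θ),   y(θ) = (k/2)(1 − cos θ).
The constant k is fixed by the endpoint condition.
Now fit the given lower endpoint (x1, y1) = (24π/2, 24). At the bottom of the first arch (θ = π), the parametric equations give
    y(π) = (k/2)(1 − cos π) = k,
    x(π) = (k/2)(π − sin π) = kπ/2.
Matching y(π) = 24 gives k = 24, consistent with x(π) = 24π/2. Therefore the specific cycloid is
    x(θ) = (24/2)(θ − sin θ),   y(θ) = (24/2)(1 − cos θ).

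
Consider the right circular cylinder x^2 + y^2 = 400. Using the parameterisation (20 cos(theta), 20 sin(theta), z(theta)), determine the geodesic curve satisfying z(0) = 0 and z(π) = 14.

Parameterise the cylinder of radius R = 20 as
    r(θ) = (20 cos θ, 20 sin θ, z(θ)).
The arc-length element is
    ds = sqrt(400 + (dz/dθ)^2) dθ,
so the Lagrangian is L = sqrt(400 + z'^2).
L depends on z' only, not on z or θ, so ∂L/∂z = 0 and
    ∂L/∂z' = z' / sqrt(400 + z'^2).
The Euler-Lagrange equation gives
    d/dθ( z' / sqrt(400 + z'^2) ) = 0,
so z' is constant. Integrating once:
    z(θ) = a θ + b,
a helix on the cylinder (a straight line when the cylinder is unrolled). The constants a, b are determined by the endpoint conditions.
With endpoint conditions z(0) = 0 and z(π) = 14: from z(0) = b we get b = 0, and a·π + 0 = 14 gives a = 14/π, so
    z(θ) = (14/π) θ.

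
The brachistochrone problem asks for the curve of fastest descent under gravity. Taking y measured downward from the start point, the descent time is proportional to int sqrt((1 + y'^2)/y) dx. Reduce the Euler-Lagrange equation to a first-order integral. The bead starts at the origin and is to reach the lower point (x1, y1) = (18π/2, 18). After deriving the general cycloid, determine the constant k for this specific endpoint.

The Lagrangian L = sqrt((1 + y'^2) / y) has no explicit x dependence, so the Beltrami identity applies:
    L − y' ∂L/∂y' = C.
Compute ∂L/∂y' = y' / sqrt(y (1 + y'^2)).
Substitute:
    sqrt((1 + y'^2)/y) − y'·y' / sqrt(y (1 + y'^2))
    = (1 + y'^2) / sqrt(y (1 + y'^2)) − y'^2 / sqrt(y (1 + y'^2))
    = 1 / sqrt(y (1 + y'^2)) = C.
Squaring and rearranging gives the first integral
    y (1 + y'^2) = 1/C^2 =: k   (constant).
Solving this first-order ODE by the substitution
    y = (k/2)(1 − cos θ)
yields the cycloid parameterisation
    x(θ) = (k/2)(θ − sin θ),   y(θ) = (k/2)(1 − cos θ).
The constant k is fixed by the endpoint condition.
Now fit the given lower endpoint (x1, y1) = (18π/2, 18). At the bottom of the first arch (θ = π), the parametric equations give
    y(π) = (k/2)(1 − cos π) = k,
    x(π) = (k/2)(π − sin π) = kπ/2.
Matching y(π) = 18 gives k = 18, consistent with x(π) = 18π/2. Therefore the specific cycloid is
    x(θ) = (18/2)(θ − sin θ),   y(θ) = (18/2)(1 − cos θ).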